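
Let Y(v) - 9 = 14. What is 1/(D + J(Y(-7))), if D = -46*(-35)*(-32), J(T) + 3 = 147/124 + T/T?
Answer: -124/6388581 ≈ -1.9410e-5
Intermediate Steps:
Y(v) = 23 (Y(v) = 9 + 14 = 23)
J(T) = -101/124 (J(T) = -3 + (147/124 + T/T) = -3 + (147*(1/124) + 1) = -3 + (147/124 + 1) = -3 + 271/124 = -101/124)
D = -51520 (D = 1610*(-32) = -51520)
1/(D + J(Y(-7))) = 1/(-51520 - 101/124) = 1/(-6388581/124) = -124/6388581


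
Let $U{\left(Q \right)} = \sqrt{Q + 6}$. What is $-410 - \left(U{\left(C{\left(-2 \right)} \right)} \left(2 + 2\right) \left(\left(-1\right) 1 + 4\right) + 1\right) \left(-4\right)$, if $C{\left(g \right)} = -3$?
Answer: $-406 + 48 \sqrt{3} \approx -322.86$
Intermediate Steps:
$U{\left(Q \right)} = \sqrt{6 + Q}$
$-410 - \left(U{\left(C{\left(-2 \right)} \right)} \left(2 + 2\right) \left(\left(-1\right) 1 + 4\right) + 1\right) \left(-4\right) = -410 - \left(\sqrt{6 - 3} \left(2 + 2\right) \left(\left(-1\right) 1 + 4\right) + 1\right) \left(-4\right) = -410 - \left(\sqrt{3} \cdot 4 \left(-1 + 4\right) + 1\right) \left(-4\right) = -410 - \left(\sqrt{3} \cdot 4 \cdot 3 + 1\right) \left(-4\right) = -410 - \left(\sqrt{3} \cdot 12 + 1\right) \left(-4\right) = -410 - \left(12 \sqrt{3} + 1\right) \left(-4\right) = -410 - \left(1 + 12 \sqrt{3}\right) \left(-4\right) = -410 - \left(-4 - 48 \sqrt{3}\right) = -410 + \left(4 + 48 \sqrt{3}\right) = -406 + 48 \sqrt{3}$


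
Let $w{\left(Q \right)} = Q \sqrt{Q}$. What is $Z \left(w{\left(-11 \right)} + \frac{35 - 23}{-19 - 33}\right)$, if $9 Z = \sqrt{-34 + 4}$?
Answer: $\frac{11 \sqrt{330}}{9} - \frac{i \sqrt{30}}{39} \approx 22.203 - 0.14044 i$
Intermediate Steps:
$w{\left(Q \right)} = Q^{\frac{3}{2}}$
$Z = \frac{i \sqrt{30}}{9}$ ($Z = \frac{\sqrt{-34 + 4}}{9} = \frac{\sqrt{-30}}{9} = \frac{i \sqrt{30}}{9} \approx 0.60858 i$)
$Z \left(w{\left(-11 \right)} + \frac{35 - 23}{-19 - 33}\right) = \frac{i \sqrt{30}}{9} \left(\left(-11\right)^{\frac{3}{2}} + \frac{35 - 23}{-19 - 33}\right) = \frac{i \sqrt{30}}{9} \left(- 11 i \sqrt{11} + \frac{12}{-52}\right) = \frac{i \sqrt{30}}{9} \left(- 11 i \sqrt{11} + 12 \left(- \frac{1}{52}\right)\right) = \frac{i \sqrt{30}}{9} \left(- 11 i \sqrt{11} - \frac{3}{13}\right) = \frac{i \sqrt{30}}{9} \left(- \frac{3}{13} - 11 i \sqrt{11}\right) = \frac{i \sqrt{30} \left(- \frac{3}{13} - 11 i \sqrt{11}\right)}{9}$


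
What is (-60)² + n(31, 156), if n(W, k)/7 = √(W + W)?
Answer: 3600 + 7*√62 ≈ 3655.1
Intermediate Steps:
n(W, k) = 7*√2*√W (n(W, k) = 7*√(W + W) = 7*√(2*W) = 7*(√2*√W) = 7*√2*√W)
(-60)² + n(31, 156) = (-60)² + 7*√2*√31 = 3600 + 7*√62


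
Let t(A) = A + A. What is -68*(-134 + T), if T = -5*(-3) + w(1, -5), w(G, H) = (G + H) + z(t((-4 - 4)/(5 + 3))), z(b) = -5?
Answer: 8704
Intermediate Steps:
t(A) = 2*A
w(G, H) = -5 + G + H (w(G, H) = (G + H) - 5 = -5 + G + H)
T = 6 (T = -5*(-3) + (-5 + 1 - 5) = 15 - 9 = 6)
-68*(-134 + T) = -68*(-134 + 6) = -68*(-128) = 8704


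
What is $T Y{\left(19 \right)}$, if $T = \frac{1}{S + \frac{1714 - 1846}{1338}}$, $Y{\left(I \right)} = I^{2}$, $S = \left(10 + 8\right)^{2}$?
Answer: $\frac{80503}{72230} \approx 1.1145$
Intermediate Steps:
$S = 324$ ($S = 18^{2} = 324$)
$T = \frac{223}{72230}$ ($T = \frac{1}{324 + \frac{1714 - 1846}{1338}} = \frac{1}{324 - \frac{22}{223}} = \frac{1}{\frac{72230}{223}} = \frac{223}{72230} \approx 0.0030874$)
$T Y{\left(19 \right)} = \frac{223 \cdot 19^{2}}{72230} = \frac{223}{72230} \cdot 361 = \frac{80503}{72230}$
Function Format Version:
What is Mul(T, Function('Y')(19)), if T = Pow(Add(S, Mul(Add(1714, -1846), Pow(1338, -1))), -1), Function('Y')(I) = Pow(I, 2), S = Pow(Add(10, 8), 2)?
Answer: Rational(80503, 72230) ≈ 1.1145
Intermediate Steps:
S = 324 (S = Pow(18, 2) = 324)
T = Rational(223, 72230) (T = Pow(Add(324, Mul(Add(1714, -1846), Pow(1338, -1))), -1) = Pow(Add(324, Mul(-132, Rational(1, 1338))), -1) = Pow(Add(324, Rational(-22, 223)), -1) = Pow(Rational(72230, 223), -1) = Rational(223, 72230) ≈ 0.0030874)
Mul(T, Function('Y')(19)) = Mul(Rational(223, 72230), Pow(19, 2)) = Mul(Rational(223, 72230), 361) = Rational(80503, 72230)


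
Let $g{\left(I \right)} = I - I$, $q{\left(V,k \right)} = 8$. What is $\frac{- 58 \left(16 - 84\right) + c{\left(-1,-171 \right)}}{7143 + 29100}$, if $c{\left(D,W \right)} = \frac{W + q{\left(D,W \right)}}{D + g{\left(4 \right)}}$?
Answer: $\frac{1369}{12081} \approx 0.11332$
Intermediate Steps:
$g{\left(I \right)} = 0$
$c{\left(D,W \right)} = \frac{8 + W}{D}$ ($c{\left(D,W \right)} = \frac{W + 8}{D + 0} = \frac{8 + W}{D}$)
$\frac{- 58 \left(16 - 84\right) + c{\left(-1,-171 \right)}}{7143 + 29100} = \frac{- 58 \left(16 - 84\right) + \frac{8 - 171}{-1}}{7143 + 29100} = \frac{\left(-58\right) \left(-68\right) - -163}{36243} = \left(3944 + 163\right) \frac{1}{36243} = 4107 \cdot \frac{1}{36243} = \frac{1369}{12081}$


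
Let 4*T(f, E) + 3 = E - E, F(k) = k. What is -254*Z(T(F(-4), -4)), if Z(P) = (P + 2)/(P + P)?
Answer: 635/3 ≈ 211.67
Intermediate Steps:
T(f, E) = -3/4 (T(f, E) = -3/4 + (E - E)/4 = -3/4 + (1/4)*0 = -3/4 + 0 = -3/4)
Z(P) = (2 + P)/(2*P) (Z(P) = (2 + P)/((2*P)) = (2 + P)*(1/(2*P)) = (2 + P)/(2*P))
-254*Z(T(F(-4), -4)) = -127*(2 - 3/4)/(-3/4) = -127*(-4)*5/(3*4) = -254*(-5/6) = 635/3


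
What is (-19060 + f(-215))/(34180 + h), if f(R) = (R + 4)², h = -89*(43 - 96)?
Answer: 25461/38897 ≈ 0.65458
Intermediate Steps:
h = 4717 (h = -89*(-53) = 4717)
f(R) = (4 + R)²
(-19060 + f(-215))/(34180 + h) = (-19060 + (4 - 215)²)/(34180 + 4717) = (-19060 + (-211)²)/38897 = (-19060 + 44521)*(1/38897) = 25461*(1/38897) = 25461/38897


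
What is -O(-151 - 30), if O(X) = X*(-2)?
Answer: -362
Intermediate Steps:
O(X) = -2*X
-O(-151 - 30) = -(-2)*(-151 - 30) = -(-2)*(-181) = -1*362 = -362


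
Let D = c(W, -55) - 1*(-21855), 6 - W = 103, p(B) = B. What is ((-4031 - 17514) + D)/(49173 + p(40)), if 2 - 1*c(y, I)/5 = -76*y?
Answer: -1260/1697 ≈ -0.74249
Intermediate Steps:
W = -97 (W = 6 - 1*103 = 6 - 103 = -97)
c(y, I) = 10 + 380*y (c(y, I) = 10 - (-380)*y = 10 + 380*y)
D = -14995 (D = (10 + 380*(-97)) - 1*(-21855) = (10 - 36860) + 21855 = -36850 + 21855 = -14995)
((-4031 - 17514) + D)/(49173 + p(40)) = ((-4031 - 17514) - 14995)/(49173 + 40) = (-21545 - 14995)/49213 = -36540*1/49213 = -1260/1697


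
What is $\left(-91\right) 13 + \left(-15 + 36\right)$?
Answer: $-1162$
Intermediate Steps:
$\left(-91\right) 13 + \left(-15 + 36\right) = -1183 + 21 = -1162$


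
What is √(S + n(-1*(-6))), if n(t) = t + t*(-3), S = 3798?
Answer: √3786 ≈ 61.530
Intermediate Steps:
n(t) = -2*t (n(t) = t - 3*t = -2*t)
√(S + n(-1*(-6))) = √(3798 - (-2)*(-6)) = √(3798 - 2*6) = √(3798 - 12) = √3786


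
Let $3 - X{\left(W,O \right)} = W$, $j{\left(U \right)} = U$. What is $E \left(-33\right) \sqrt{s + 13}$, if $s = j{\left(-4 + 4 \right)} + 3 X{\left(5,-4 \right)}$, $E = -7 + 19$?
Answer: $- 396 \sqrt{7} \approx -1047.7$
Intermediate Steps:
$E = 12$
$X{\left(W,O \right)} = 3 - W$
$s = -6$ ($s = \left(-4 + 4\right) + 3 \left(3 - 5\right) = 0 + 3 \left(3 - 5\right) = 0 + 3 \left(-2\right) = 0 - 6 = -6$)
$E \left(-33\right) \sqrt{s + 13} = 12 \left(-33\right) \sqrt{-6 + 13} = - 396 \sqrt{7}$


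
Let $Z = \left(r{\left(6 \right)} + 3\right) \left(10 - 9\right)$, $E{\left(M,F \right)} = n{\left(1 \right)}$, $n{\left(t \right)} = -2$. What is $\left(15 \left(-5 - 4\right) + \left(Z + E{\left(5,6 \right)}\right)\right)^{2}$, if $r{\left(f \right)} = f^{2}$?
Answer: $9604$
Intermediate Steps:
$E{\left(M,F \right)} = -2$
$Z = 39$ ($Z = \left(6^{2} + 3\right) \left(10 - 9\right) = \left(36 + 3\right) 1 = 39 \cdot 1 = 39$)
$\left(15 \left(-5 - 4\right) + \left(Z + E{\left(5,6 \right)}\right)\right)^{2} = \left(15 \left(-5 - 4\right) + \left(39 - 2\right)\right)^{2} = \left(15 \left(-9\right) + 37\right)^{2} = \left(-135 + 37\right)^{2} = \left(-98\right)^{2} = 9604$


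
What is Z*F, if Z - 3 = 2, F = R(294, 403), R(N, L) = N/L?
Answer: 1470/403 ≈ 3.6476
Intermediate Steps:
F = 294/403 ≈ 0.72953
Z = 5 (Z = 3 + 2 = 5)
Z*F = 5*(294/403) = 1470/403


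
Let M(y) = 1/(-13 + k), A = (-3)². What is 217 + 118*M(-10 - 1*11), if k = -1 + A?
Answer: 967/5 ≈ 193.40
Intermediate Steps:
A = 9
k = 8 (k = -1 + 9 = 8)
M(y) = -⅕ (M(y) = 1/(-13 + 8) = 1/(-5) = -⅕)
217 + 118*M(-10 - 1*11) = 217 + 118*(-⅕) = 217 - 118/5 = 967/5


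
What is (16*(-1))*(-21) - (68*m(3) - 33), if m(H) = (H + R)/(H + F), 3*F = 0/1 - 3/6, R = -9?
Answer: 513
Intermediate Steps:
F = -⅙ (F = (0/1 - 3/6)/3 = (0*1 - 3*⅙)/3 = (0 - ½)/3 = (⅓)*(-½) = -⅙ ≈ -0.16667)
m(H) = (-9 + H)/(-⅙ + H) (m(H) = (H - 9)/(H - ⅙) = (-9 + H)/(-⅙ + H))
(16*(-1))*(-21) - (68*m(3) - 33) = (16*(-1))*(-21) - (68*(6*(-9 + 3)/(-1 + 6*3)) - 33) = -16*(-21) - (68*(6*(-6)/(-1 + 18)) - 33) = 336 - (68*(6*(-6)/17) - 33) = 336 - (68*(6*(1/17)*(-6)) - 33) = 336 - (68*(-36/17) - 33) = 336 - (-144 - 33) = 336 - 1*(-177) = 336 + 177 = 513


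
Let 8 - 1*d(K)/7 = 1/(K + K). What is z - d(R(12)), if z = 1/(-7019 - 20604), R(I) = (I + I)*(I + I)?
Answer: -1781822767/31821696 ≈ -55.994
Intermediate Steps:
R(I) = 4*I² (R(I) = (2*I)*(2*I) = 4*I²)
d(K) = 56 - 7/(2*K) (d(K) = 56 - 7/(K + K) = 56 - 7*1/(2*K) = 56 - 7/(2*K))
z = -1/27623 (z = 1/(-27623) = -1/27623 ≈ -3.6202e-5)
z - d(R(12)) = -1/27623 - (56 - 7/(2*(4*12²))) = -1/27623 - (56 - 7/(2*(4*144))) = -1/27623 - (56 - 7/2/576) = -1/27623 - (56 - 7/2*1/576) = -1/27623 - (56 - 7/1152) = -1/27623 - 1*64505/1152 = -1/27623 - 64505/1152 = -1781822767/31821696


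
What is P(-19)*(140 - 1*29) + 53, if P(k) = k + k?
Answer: -4165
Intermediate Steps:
P(k) = 2*k
P(-19)*(140 - 1*29) + 53 = (2*(-19))*(140 - 1*29) + 53 = -38*(140 - 29) + 53 = -38*111 + 53 = -4218 + 53 = -4165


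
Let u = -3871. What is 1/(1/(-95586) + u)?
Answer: -95586/370013407 ≈ -0.00025833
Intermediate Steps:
1/(1/(-95586) + u) = 1/(1/(-95586) - 3871) = 1/(-1/95586 - 3871) = 1/(-370013407/95586) = -95586/370013407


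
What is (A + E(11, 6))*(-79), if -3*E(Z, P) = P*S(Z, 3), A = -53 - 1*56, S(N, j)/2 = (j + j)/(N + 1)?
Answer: 8769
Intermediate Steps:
S(N, j) = 4*j/(1 + N) (S(N, j) = 2*((j + j)/(N + 1)) = 2*((2*j)/(1 + N)) = 2*(2*j/(1 + N)) = 4*j/(1 + N))
A = -109 (A = -53 - 56 = -109)
E(Z, P) = -4*P/(1 + Z) (E(Z, P) = -P*4*3/(1 + Z)/3 = -P*12/(1 + Z)/3 = -4*P/(1 + Z))
(A + E(11, 6))*(-79) = (-109 - 4*6/(1 + 11))*(-79) = (-109 - 4*6/12)*(-79) = (-109 - 4*6*1/12)*(-79) = (-109 - 2)*(-79) = -111*(-79) = 8769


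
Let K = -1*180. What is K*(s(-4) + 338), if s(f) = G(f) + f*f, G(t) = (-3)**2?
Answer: -65340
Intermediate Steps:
K = -180
G(t) = 9
s(f) = 9 + f**2 (s(f) = 9 + f*f = 9 + f**2)
K*(s(-4) + 338) = -180*((9 + (-4)**2) + 338) = -180*((9 + 16) + 338) = -180*(25 + 338) = -180*363 = -65340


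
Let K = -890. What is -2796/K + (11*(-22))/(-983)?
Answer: 1481924/437435 ≈ 3.3878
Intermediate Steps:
-2796/K + (11*(-22))/(-983) = -2796/(-890) + (11*(-22))/(-983) = -2796*(-1/890) - 242*(-1/983) = 1398/445 + 242/983 = 1481924/437435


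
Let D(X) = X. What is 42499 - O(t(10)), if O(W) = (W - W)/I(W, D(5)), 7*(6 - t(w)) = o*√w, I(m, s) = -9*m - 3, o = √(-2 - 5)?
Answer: 42499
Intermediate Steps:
o = I*√7 (o = √(-7) = I*√7 ≈ 2.6458*I)
I(m, s) = -3 - 9*m
t(w) = 6 - I*√7*√w/7
O(W) = 0 (O(W) = (W - W)/(-3 - 9*W) = 0/(-3 - 9*W) = 0)
42499 - O(t(10)) = 42499 - 1*0 = 42499 + 0 = 42499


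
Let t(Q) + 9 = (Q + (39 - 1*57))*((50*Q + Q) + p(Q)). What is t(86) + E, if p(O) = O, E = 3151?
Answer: 307238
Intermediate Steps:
t(Q) = -9 + 52*Q*(-18 + Q) (t(Q) = -9 + (Q + (39 - 1*57))*((50*Q + Q) + Q) = -9 + (Q + (39 - 57))*(51*Q + Q) = -9 + (Q - 18)*(52*Q) = -9 + (-18 + Q)*(52*Q) = -9 + 52*Q*(-18 + Q))
t(86) + E = (-9 - 936*86 + 52*86²) + 3151 = (-9 - 80496 + 52*7396) + 3151 = (-9 - 80496 + 384592) + 3151 = 304087 + 3151 = 307238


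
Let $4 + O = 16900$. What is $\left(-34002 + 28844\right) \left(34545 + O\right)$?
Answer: $-265332678$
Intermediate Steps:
$O = 16896$ ($O = -4 + 16900 = 16896$)
$\left(-34002 + 28844\right) \left(34545 + O\right) = \left(-34002 + 28844\right) \left(34545 + 16896\right) = \left(-5158\right) 51441 = -265332678$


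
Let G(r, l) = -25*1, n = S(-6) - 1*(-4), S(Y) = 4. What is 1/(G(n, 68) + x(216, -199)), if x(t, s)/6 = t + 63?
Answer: 1/1649 ≈ 0.00060643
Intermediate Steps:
x(t, s) = 378 + 6*t (x(t, s) = 6*(t + 63) = 6*(63 + t) = 378 + 6*t)
n = 8 (n = 4 - 1*(-4) = 4 + 4 = 8)
G(r, l) = -25
1/(G(n, 68) + x(216, -199)) = 1/(-25 + (378 + 6*216)) = 1/(-25 + (378 + 1296)) = 1/(-25 + 1674) = 1/1649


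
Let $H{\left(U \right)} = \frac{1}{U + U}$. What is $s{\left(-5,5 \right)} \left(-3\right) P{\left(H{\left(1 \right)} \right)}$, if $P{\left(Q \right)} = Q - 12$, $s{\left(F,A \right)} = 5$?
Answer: $\frac{345}{2} \approx 172.5$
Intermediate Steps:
$H{\left(U \right)} = \frac{1}{2 U}$
$P{\left(Q \right)} = -12 + Q$ ($P{\left(Q \right)} = Q - 12 = -12 + Q$)
$s{\left(-5,5 \right)} \left(-3\right) P{\left(H{\left(1 \right)} \right)} = 5 \left(-3\right) \left(-12 + \frac{1}{2 \cdot 1}\right) = - 15 \left(-12 + \frac{1}{2} \cdot 1\right) = - 15 \left(-12 + \frac{1}{2}\right) = \left(-15\right) \left(- \frac{23}{2}\right) = \frac{345}{2}$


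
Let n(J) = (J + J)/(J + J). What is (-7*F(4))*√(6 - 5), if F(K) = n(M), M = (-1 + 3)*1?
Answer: -7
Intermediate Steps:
M = 2 (M = 2*1 = 2)
n(J) = 1 (n(J) = (2*J)/((2*J)) = (2*J)*(1/(2*J)) = 1)
F(K) = 1
(-7*F(4))*√(6 - 5) = (-7*1)*√(6 - 5) = -7*√1 = -7*1 = -7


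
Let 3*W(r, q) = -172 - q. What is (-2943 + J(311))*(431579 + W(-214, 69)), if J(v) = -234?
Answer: -1370871264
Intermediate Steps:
W(r, q) = -172/3 - q/3 (W(r, q) = (-172 - q)/3 = -172/3 - q/3)
(-2943 + J(311))*(431579 + W(-214, 69)) = (-2943 - 234)*(431579 + (-172/3 - 1/3*69)) = -3177*(431579 + (-172/3 - 23)) = -3177*(431579 - 241/3) = -3177*1294496/3 = -1370871264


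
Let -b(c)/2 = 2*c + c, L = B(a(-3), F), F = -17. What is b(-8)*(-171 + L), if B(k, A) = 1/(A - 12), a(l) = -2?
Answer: -238080/29 ≈ -8209.7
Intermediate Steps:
B(k, A) = 1/(-12 + A)
L = -1/29 (L = 1/(-12 - 17) = 1/(-29) = -1/29 ≈ -0.034483)
b(c) = -6*c (b(c) = -2*(2*c + c) = -6*c)
b(-8)*(-171 + L) = (-6*(-8))*(-171 - 1/29) = 48*(-4960/29) = -238080/29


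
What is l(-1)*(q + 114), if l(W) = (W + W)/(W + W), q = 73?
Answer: 187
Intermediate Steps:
l(W) = 1 (l(W) = (2*W)/((2*W)) = (2*W)*(1/(2*W)) = 1)
l(-1)*(q + 114) = 1*(73 + 114) = 1*187 = 187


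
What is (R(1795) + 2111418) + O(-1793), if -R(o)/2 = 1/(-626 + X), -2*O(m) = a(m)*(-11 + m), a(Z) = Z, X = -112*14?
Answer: 542062805/1097 ≈ 4.9413e+5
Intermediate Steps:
X = -1568
O(m) = -m*(-11 + m)/2
R(o) = 1/1097 (R(o) = -2/(-626 - 1568) = -2/(-2194) = -2*(-1/2194) = 1/1097)
(R(1795) + 2111418) + O(-1793) = (1/1097 + 2111418) + (1/2)*(-1793)*(11 - 1*(-1793)) = 2316225547/1097 + (1/2)*(-1793)*(11 + 1793) = 2316225547/1097 + (1/2)*(-1793)*1804 = 2316225547/1097 - 1617286 = 542062805/1097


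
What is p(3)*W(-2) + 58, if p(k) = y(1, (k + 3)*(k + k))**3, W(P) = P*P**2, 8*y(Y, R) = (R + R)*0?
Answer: 58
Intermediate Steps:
y(Y, R) = 0 (y(Y, R) = ((R + R)*0)/8 = ((2*R)*0)/8 = (1/8)*0 = 0)
W(P) = P**3
p(k) = 0 (p(k) = 0**3 = 0)
p(3)*W(-2) + 58 = 0*(-2)**3 + 58 = 0*(-8) + 58 = 0 + 58 = 58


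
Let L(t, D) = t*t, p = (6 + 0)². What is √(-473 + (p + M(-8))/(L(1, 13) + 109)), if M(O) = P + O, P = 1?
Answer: I*√5720110/110 ≈ 21.742*I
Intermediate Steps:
M(O) = 1 + O
p = 36 (p = 6² = 36)
L(t, D) = t²
√(-473 + (p + M(-8))/(L(1, 13) + 109)) = √(-473 + (36 + (1 - 8))/(1² + 109)) = √(-473 + (36 - 7)/(1 + 109)) = √(-473 + 29/110) = √(-52001/110) = I*√5720110/110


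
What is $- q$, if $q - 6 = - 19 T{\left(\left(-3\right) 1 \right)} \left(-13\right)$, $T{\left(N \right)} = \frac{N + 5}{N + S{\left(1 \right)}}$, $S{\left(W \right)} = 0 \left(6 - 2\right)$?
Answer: $\frac{476}{3} \approx 158.67$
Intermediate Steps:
$S{\left(W \right)} = 0$ ($S{\left(W \right)} = 0 \cdot 4 = 0$)
$T{\left(N \right)} = \frac{5 + N}{N}$ ($T{\left(N \right)} = \frac{N + 5}{N + 0} = \frac{5 + N}{N}$)
$q = - \frac{476}{3}$ ($q = 6 + - 19 \frac{5 - 3}{\left(-3\right) 1} \left(-13\right) = 6 + - 19 \frac{5 - 3}{-3} \left(-13\right) = 6 + - 19 \left(\left(- \frac{1}{3}\right) 2\right) \left(-13\right) = 6 + \left(-19\right) \left(- \frac{2}{3}\right) \left(-13\right) = 6 + \frac{38}{3} \left(-13\right) = 6 - \frac{494}{3} = - \frac{476}{3} \approx -158.67$)
$- q = \left(-1\right) \left(- \frac{476}{3}\right) = \frac{476}{3}$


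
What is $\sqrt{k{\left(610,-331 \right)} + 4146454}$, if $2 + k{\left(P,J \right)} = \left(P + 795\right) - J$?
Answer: $2 \sqrt{1037047} \approx 2036.7$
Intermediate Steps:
$k{\left(P,J \right)} = 793 + P - J$ ($k{\left(P,J \right)} = -2 - \left(-795 + J - P\right) = -2 + \left(795 + P - J\right) = 793 + P - J$)
$\sqrt{k{\left(610,-331 \right)} + 4146454} = \sqrt{\left(793 + 610 - -331\right) + 4146454} = \sqrt{\left(793 + 610 + 331\right) + 4146454} = \sqrt{1734 + 4146454} = \sqrt{4148188} = 2 \sqrt{1037047}$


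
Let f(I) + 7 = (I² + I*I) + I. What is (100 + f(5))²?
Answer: 21904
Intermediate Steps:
f(I) = -7 + I + 2*I² (f(I) = -7 + ((I² + I*I) + I) = -7 + ((I² + I²) + I) = -7 + (2*I² + I) = -7 + (I + 2*I²) = -7 + I + 2*I²)
(100 + f(5))² = (100 + (-7 + 5 + 2*5²))² = (100 + (-7 + 5 + 2*25))² = (100 + (-7 + 5 + 50))² = (100 + 48)² = 148² = 21904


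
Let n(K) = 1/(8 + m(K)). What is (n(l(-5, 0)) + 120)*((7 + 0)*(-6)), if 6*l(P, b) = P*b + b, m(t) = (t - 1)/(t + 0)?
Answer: -5040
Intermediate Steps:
m(t) = (-1 + t)/t
l(P, b) = b/6 + P*b/6 (l(P, b) = (P*b + b)/6 = (b + P*b)/6 = b/6 + P*b/6)
n(K) = 1/(8 + (-1 + K)/K)
(n(l(-5, 0)) + 120)*((7 + 0)*(-6)) = (((1/6)*0*(1 - 5))/(-1 + 9*((1/6)*0*(1 - 5))) + 120)*((7 + 0)*(-6)) = (((1/6)*0*(-4))/(-1 + 9*((1/6)*0*(-4))) + 120)*(7*(-6)) = (0/(-1 + 9*0) + 120)*(-42) = (0/(-1 + 0) + 120)*(-42) = (0/(-1) + 120)*(-42) = (0*(-1) + 120)*(-42) = (0 + 120)*(-42) = 120*(-42) = -5040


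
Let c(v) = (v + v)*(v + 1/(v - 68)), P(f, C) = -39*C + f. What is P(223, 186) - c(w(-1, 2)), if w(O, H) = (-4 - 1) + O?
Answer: -262817/37 ≈ -7103.2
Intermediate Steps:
P(f, C) = f - 39*C
w(O, H) = -5 + O
c(v) = 2*v*(v + 1/(-68 + v)) (c(v) = (2*v)*(v + 1/(-68 + v)) = 2*v*(v + 1/(-68 + v)))
P(223, 186) - c(w(-1, 2)) = (223 - 39*186) - 2*(-5 - 1)*(1 + (-5 - 1)² - 68*(-5 - 1))/(-68 + (-5 - 1)) = (223 - 7254) - 2*(-6)*(1 + (-6)² - 68*(-6))/(-68 - 6) = -7031 - 2*(-6)*(1 + 36 + 408)/(-74) = -7031 - 2*(-6)*(-1)*445/74 = -7031 - 1*2670/37 = -7031 - 2670/37 = -262817/37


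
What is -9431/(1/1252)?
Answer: -11807612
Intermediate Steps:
-9431/(1/1252) = -9431/1/1252 = -9431*1252 = -1*11807612 = -11807612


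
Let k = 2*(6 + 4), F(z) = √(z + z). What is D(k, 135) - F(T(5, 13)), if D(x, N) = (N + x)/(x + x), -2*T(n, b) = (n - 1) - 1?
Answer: 31/8 - I*√3 ≈ 3.875 - 1.732*I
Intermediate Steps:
T(n, b) = 1 - n/2 (T(n, b) = -((n - 1) - 1)/2 = -((-1 + n) - 1)/2 = -(-2 + n)/2 = 1 - n/2)
F(z) = √2*√z (F(z) = √(2*z) = √2*√z)
k = 20 (k = 2*10 = 20)
D(x, N) = (N + x)/(2*x) (D(x, N) = (N + x)/((2*x)) = (N + x)*(1/(2*x)) = (N + x)/(2*x))
D(k, 135) - F(T(5, 13)) = (½)*(135 + 20)/20 - √2*√(1 - ½*5) = (½)*(1/20)*155 - √2*√(1 - 5/2) = 31/8 - √2*√(-3/2) = 31/8 - √2*I*√6/2 = 31/8 - I*√3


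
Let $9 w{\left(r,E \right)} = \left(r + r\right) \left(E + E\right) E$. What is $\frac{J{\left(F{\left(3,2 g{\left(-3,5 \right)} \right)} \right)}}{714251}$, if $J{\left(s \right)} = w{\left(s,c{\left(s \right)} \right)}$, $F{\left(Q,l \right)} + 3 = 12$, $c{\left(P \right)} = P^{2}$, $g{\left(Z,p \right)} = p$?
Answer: $\frac{26244}{714251} \approx 0.036743$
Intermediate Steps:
$F{\left(Q,l \right)} = 9$ ($F{\left(Q,l \right)} = -3 + 12 = 9$)
$w{\left(r,E \right)} = \frac{4 r E^{2}}{9}$ ($w{\left(r,E \right)} = \frac{\left(r + r\right) \left(E + E\right) E}{9} = \frac{2 r 2 E E}{9} = \frac{4 E r E}{9} = \frac{4 r E^{2}}{9}$)
$J{\left(s \right)} = \frac{4 s^{5}}{9}$ ($J{\left(s \right)} = \frac{4 s \left(s^{2}\right)^{2}}{9} = \frac{4 s s^{4}}{9} = \frac{4 s^{5}}{9}$)
$\frac{J{\left(F{\left(3,2 g{\left(-3,5 \right)} \right)} \right)}}{714251} = \frac{\frac{4}{9} \cdot 9^{5}}{714251} = \frac{4}{9} \cdot 59049 \cdot \frac{1}{714251} = 26244 \cdot \frac{1}{714251} = \frac{26244}{714251}$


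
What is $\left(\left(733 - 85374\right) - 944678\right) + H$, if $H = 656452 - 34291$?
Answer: $-407158$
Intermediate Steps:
$H = 622161$ ($H = 656452 - 34291 = 622161$)
$\left(\left(733 - 85374\right) - 944678\right) + H = \left(\left(733 - 85374\right) - 944678\right) + 622161 = \left(\left(733 - 85374\right) + \left(-1121925 + 177247\right)\right) + 622161 = \left(-84641 - 944678\right) + 622161 = -1029319 + 622161 = -407158$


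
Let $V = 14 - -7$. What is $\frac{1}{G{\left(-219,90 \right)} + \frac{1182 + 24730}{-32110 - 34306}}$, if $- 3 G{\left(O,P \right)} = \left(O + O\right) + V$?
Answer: $\frac{8302}{1150739} \approx 0.0072145$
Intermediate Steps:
$V = 21$ ($V = 14 + 7 = 21$)
$G{\left(O,P \right)} = -7 - \frac{2 O}{3}$ ($G{\left(O,P \right)} = - \frac{\left(O + O\right) + 21}{3} = - \frac{2 O + 21}{3} = - \frac{21 + 2 O}{3} = -7 - \frac{2 O}{3}$)
$\frac{1}{G{\left(-219,90 \right)} + \frac{1182 + 24730}{-32110 - 34306}} = \frac{1}{\left(-7 - -146\right) + \frac{1182 + 24730}{-32110 - 34306}} = \frac{1}{\left(-7 + 146\right) + \frac{25912}{-66416}} = \frac{1}{139 + 25912 \left(- \frac{1}{66416}\right)} = \frac{1}{139 - \frac{3239}{8302}} = \frac{1}{\frac{1150739}{8302}} = \frac{8302}{1150739}$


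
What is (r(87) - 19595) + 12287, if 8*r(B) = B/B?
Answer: -58463/8 ≈ -7307.9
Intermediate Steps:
r(B) = ⅛ (r(B) = (B/B)/8 = (⅛)*1 = ⅛)
(r(87) - 19595) + 12287 = (⅛ - 19595) + 12287 = -156759/8 + 12287 = -58463/8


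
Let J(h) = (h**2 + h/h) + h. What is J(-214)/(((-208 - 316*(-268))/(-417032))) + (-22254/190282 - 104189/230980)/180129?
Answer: -4750538421293160598021/21111760712507840 ≈ -2.2502e+5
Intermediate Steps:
J(h) = 1 + h + h**2 (J(h) = (h**2 + 1) + h = (1 + h**2) + h = 1 + h + h**2)
J(-214)/(((-208 - 316*(-268))/(-417032))) + (-22254/190282 - 104189/230980)/180129 = (1 - 214 + (-214)**2)/(((-208 - 316*(-268))/(-417032))) + (-22254/190282 - 104189/230980)/180129 = (1 - 214 + 45796)/(((-208 + 84688)*(-1/417032))) + (-22254*1/190282 - 104189*1/230980)*(1/180129) = 45583/((84480*(-1/417032))) + (-11127/95141 - 104189/230980)*(1/180129) = 45583/(-960/4739) - 12482760109/21975668180*1/180129 = 45583*(-4739/960) - 12482760109/3958455133595220 = -216017837/960 - 12482760109/3958455133595220 = -4750538421293160598021/21111760712507840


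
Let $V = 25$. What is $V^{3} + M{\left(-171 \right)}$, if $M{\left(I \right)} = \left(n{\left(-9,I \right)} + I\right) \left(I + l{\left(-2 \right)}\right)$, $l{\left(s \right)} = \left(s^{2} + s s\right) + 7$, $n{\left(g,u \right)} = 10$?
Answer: $40741$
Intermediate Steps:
$l{\left(s \right)} = 7 + 2 s^{2}$ ($l{\left(s \right)} = \left(s^{2} + s^{2}\right) + 7 = 2 s^{2} + 7 = 7 + 2 s^{2}$)
$M{\left(I \right)} = \left(10 + I\right) \left(15 + I\right)$ ($M{\left(I \right)} = \left(10 + I\right) \left(I + \left(7 + 2 \left(-2\right)^{2}\right)\right) = \left(10 + I\right) \left(I + \left(7 + 2 \cdot 4\right)\right) = \left(10 + I\right) \left(I + \left(7 + 8\right)\right) = \left(10 + I\right) \left(I + 15\right) = \left(10 + I\right) \left(15 + I\right)$)
$V^{3} + M{\left(-171 \right)} = 25^{3} + \left(150 + \left(-171\right)^{2} + 25 \left(-171\right)\right) = 15625 + \left(150 + 29241 - 4275\right) = 15625 + 25116 = 40741$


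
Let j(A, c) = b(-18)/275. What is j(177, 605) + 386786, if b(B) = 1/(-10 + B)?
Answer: 2978252199/7700 ≈ 3.8679e+5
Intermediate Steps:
j(A, c) = -1/7700 (j(A, c) = 1/(-10 - 18*275) = (1/275)/(-28) = -1/28*1/275 = -1/7700)
j(177, 605) + 386786 = -1/7700 + 386786 = 2978252199/7700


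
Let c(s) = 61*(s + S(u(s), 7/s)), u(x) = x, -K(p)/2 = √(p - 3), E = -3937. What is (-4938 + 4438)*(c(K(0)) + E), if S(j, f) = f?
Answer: 1968500 + 76250*I*√3/3 ≈ 1.9685e+6 + 44023.0*I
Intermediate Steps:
K(p) = -2*√(-3 + p) (K(p) = -2*√(p - 3) = -2*√(-3 + p))
c(s) = 61*s + 427/s (c(s) = 61*(s + 7/s) = 61*s + 427/s)
(-4938 + 4438)*(c(K(0)) + E) = (-4938 + 4438)*((61*(-2*√(-3 + 0)) + 427/((-2*√(-3 + 0)))) - 3937) = -500*((61*(-2*I*√3) + 427/((-2*I*√3))) - 3937) = -500*((-122*I*√3 + 427*(I*√3/6)) - 3937) = -500*((-122*I*√3 + 427*I*√3/6) - 3937) = -500*(-305*I*√3/6 - 3937) = -500*(-3937 - 305*I*√3/6) = 1968500 + 76250*I*√3/3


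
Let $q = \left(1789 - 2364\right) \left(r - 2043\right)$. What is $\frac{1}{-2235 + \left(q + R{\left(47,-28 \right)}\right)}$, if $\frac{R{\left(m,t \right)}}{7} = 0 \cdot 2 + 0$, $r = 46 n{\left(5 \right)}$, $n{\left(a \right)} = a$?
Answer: $\frac{1}{1040240} \approx 9.6132 \cdot 10^{-7}$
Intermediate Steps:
$r = 230$ ($r = 46 \cdot 5 = 230$)
$R{\left(m,t \right)} = 0$ ($R{\left(m,t \right)} = 7 \left(0 \cdot 2 + 0\right) = 7 \left(0 + 0\right) = 7 \cdot 0 = 0$)
$q = 1042475$ ($q = \left(1789 - 2364\right) \left(230 - 2043\right) = \left(-575\right) \left(-1813\right) = 1042475$)
$\frac{1}{-2235 + \left(q + R{\left(47,-28 \right)}\right)} = \frac{1}{-2235 + \left(1042475 + 0\right)} = \frac{1}{-2235 + 1042475} = \frac{1}{1040240}$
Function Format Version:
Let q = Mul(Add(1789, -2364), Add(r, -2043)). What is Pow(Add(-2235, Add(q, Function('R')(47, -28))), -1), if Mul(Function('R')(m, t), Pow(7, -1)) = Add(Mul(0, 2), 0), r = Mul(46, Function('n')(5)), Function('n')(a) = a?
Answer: Rational(1, 1040240) ≈ 9.6132e-7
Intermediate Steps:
r = 230 (r = Mul(46, 5) = 230)
Function('R')(m, t) = 0 (Function('R')(m, t) = Mul(7, Add(Mul(0, 2), 0)) = Mul(7, Add(0, 0)) = Mul(7, 0) = 0)
q = 1042475 (q = Mul(Add(1789, -2364), Add(230, -2043)) = Mul(-575, -1813) = 1042475)
Pow(Add(-2235, Add(q, Function('R')(47, -28))), -1) = Pow(Add(-2235, Add(1042475, 0)), -1) = Pow(Add(-2235, 1042475), -1) = Pow(1040240, -1) = Rational(1, 1040240)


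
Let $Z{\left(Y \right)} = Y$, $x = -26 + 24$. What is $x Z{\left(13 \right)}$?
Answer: $-26$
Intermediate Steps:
$x = -2$
$x Z{\left(13 \right)} = \left(-2\right) 13 = -26$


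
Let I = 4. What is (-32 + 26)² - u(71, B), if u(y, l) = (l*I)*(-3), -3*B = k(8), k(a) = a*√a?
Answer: 36 - 64*√2 ≈ -54.510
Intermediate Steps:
k(a) = a^(3/2)
B = -16*√2/3 ≈ -7.5425
u(y, l) = -12*l (u(y, l) = (l*4)*(-3) = (4*l)*(-3) = -12*l)
(-32 + 26)² - u(71, B) = (-32 + 26)² - (-12)*(-16*√2/3) = (-6)² - 64*√2 = 36 - 64*√2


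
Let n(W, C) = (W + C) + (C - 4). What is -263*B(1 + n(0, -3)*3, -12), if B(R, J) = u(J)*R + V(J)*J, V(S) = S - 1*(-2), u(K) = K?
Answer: -123084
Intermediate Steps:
n(W, C) = -4 + W + 2*C (n(W, C) = (C + W) + (-4 + C) = -4 + W + 2*C)
V(S) = 2 + S (V(S) = S + 2 = 2 + S)
B(R, J) = J*R + J*(2 + J) (B(R, J) = J*R + (2 + J)*J = J*R + J*(2 + J))
-263*B(1 + n(0, -3)*3, -12) = -(-3156)*(2 - 12 + (1 + (-4 + 0 + 2*(-3))*3)) = -(-3156)*(2 - 12 + (1 + (-4 + 0 - 6)*3)) = -(-3156)*(2 - 12 + (1 - 10*3)) = -(-3156)*(2 - 12 + (1 - 30)) = -(-3156)*(2 - 12 - 29) = -(-3156)*(-39) = -263*468 = -123084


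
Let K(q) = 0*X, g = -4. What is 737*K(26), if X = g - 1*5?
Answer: 0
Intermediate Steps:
X = -9 (X = -4 - 1*5 = -4 - 5 = -9)
K(q) = 0 (K(q) = 0*(-9) = 0)
737*K(26) = 737*0 = 0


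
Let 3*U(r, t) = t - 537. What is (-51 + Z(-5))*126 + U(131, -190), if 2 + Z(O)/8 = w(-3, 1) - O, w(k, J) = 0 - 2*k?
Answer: 7211/3 ≈ 2403.7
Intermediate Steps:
w(k, J) = -2*k
Z(O) = 32 - 8*O (Z(O) = -16 + 8*(-2*(-3) - O) = -16 + 8*(6 - O) = -16 + (48 - 8*O) = 32 - 8*O)
U(r, t) = -179 + t/3 (U(r, t) = (t - 537)/3 = (-537 + t)/3 = -179 + t/3)
(-51 + Z(-5))*126 + U(131, -190) = (-51 + (32 - 8*(-5)))*126 + (-179 + (1/3)*(-190)) = (-51 + (32 + 40))*126 + (-179 - 190/3) = (-51 + 72)*126 - 727/3 = 21*126 - 727/3 = 2646 - 727/3 = 7211/3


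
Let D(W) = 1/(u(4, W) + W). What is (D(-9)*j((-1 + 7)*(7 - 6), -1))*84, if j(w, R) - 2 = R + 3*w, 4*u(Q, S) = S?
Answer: -2128/15 ≈ -141.87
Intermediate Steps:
u(Q, S) = S/4
D(W) = 4/(5*W) (D(W) = 1/(W/4 + W) = 1/(5*W/4) = 4/(5*W))
j(w, R) = 2 + R + 3*w (j(w, R) = 2 + (R + 3*w) = 2 + R + 3*w)
(D(-9)*j((-1 + 7)*(7 - 6), -1))*84 = (((4/5)/(-9))*(2 - 1 + 3*((-1 + 7)*(7 - 6))))*84 = (((4/5)*(-1/9))*(2 - 1 + 3*(6*1)))*84 = -4*(2 - 1 + 3*6)/45*84 = -4*(2 - 1 + 18)/45*84 = -4/45*19*84 = -76/45*84 = -2128/15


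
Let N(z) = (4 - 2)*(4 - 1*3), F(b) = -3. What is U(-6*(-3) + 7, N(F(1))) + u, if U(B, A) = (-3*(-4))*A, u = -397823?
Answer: -397799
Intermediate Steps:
N(z) = 2 (N(z) = 2*(4 - 3) = 2*1 = 2)
U(B, A) = 12*A
U(-6*(-3) + 7, N(F(1))) + u = 12*2 - 397823 = 24 - 397823 = -397799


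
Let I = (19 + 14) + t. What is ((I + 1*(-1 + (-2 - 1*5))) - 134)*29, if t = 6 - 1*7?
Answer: -3190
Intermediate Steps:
t = -1 (t = 6 - 7 = -1)
I = 32 (I = (19 + 14) - 1 = 33 - 1 = 32)
((I + 1*(-1 + (-2 - 1*5))) - 134)*29 = ((32 + 1*(-1 + (-2 - 1*5))) - 134)*29 = ((32 + 1*(-1 + (-2 - 5))) - 134)*29 = ((32 + 1*(-1 - 7)) - 134)*29 = ((32 + 1*(-8)) - 134)*29 = ((32 - 8) - 134)*29 = (24 - 134)*29 = -110*29 = -3190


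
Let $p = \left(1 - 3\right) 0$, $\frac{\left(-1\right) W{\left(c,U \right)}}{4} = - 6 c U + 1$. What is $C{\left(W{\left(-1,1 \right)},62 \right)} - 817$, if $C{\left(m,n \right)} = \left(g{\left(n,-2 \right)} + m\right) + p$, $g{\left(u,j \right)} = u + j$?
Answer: $-785$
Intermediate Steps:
$g{\left(u,j \right)} = j + u$
$W{\left(c,U \right)} = -4 + 24 U c$ ($W{\left(c,U \right)} = - 4 \left(- 6 c U + 1\right) = - 4 \left(- 6 U c + 1\right) = - 4 \left(1 - 6 U c\right) = -4 + 24 U c$)
$p = 0$ ($p = \left(-2\right) 0 = 0$)
$C{\left(m,n \right)} = -2 + m + n$ ($C{\left(m,n \right)} = \left(\left(-2 + n\right) + m\right) + 0 = \left(-2 + m + n\right) + 0 = -2 + m + n$)
$C{\left(W{\left(-1,1 \right)},62 \right)} - 817 = \left(-2 + \left(-4 + 24 \cdot 1 \left(-1\right)\right) + 62\right) - 817 = \left(-2 - 28 + 62\right) - 817 = 32 - 817 = -785$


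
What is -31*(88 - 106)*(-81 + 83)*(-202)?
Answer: -225432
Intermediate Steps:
-31*(88 - 106)*(-81 + 83)*(-202) = -(-558)*2*(-202) = -31*(-36)*(-202) = 1116*(-202) = -225432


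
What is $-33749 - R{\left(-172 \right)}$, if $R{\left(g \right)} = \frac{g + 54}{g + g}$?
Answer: $- \frac{5804887}{172} \approx -33749.0$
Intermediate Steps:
$R{\left(g \right)} = \frac{54 + g}{2 g}$
$-33749 - R{\left(-172 \right)} = -33749 - \frac{54 - 172}{2 \left(-172\right)} = -33749 - \frac{1}{2} \left(- \frac{1}{172}\right) \left(-118\right) = -33749 - \frac{59}{172} = - \frac{5804887}{172}$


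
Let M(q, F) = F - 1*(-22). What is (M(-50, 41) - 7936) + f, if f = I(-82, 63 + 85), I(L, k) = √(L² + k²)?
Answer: -7873 + 2*√7157 ≈ -7703.8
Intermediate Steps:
M(q, F) = 22 + F (M(q, F) = F + 22 = 22 + F)
f = 2*√7157 (f = √((-82)² + (63 + 85)²) = √(6724 + 148²) = √(6724 + 21904) = √28628 = 2*√7157 ≈ 169.20)
(M(-50, 41) - 7936) + f = ((22 + 41) - 7936) + 2*√7157 = (63 - 7936) + 2*√7157 = -7873 + 2*√7157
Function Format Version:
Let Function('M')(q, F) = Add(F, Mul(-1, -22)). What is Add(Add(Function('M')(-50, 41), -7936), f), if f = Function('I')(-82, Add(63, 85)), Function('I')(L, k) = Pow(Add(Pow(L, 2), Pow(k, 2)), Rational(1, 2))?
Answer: Add(-7873, Mul(2, Pow(7157, Rational(1, 2)))) ≈ -7703.8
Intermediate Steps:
Function('M')(q, F) = Add(22, F) (Function('M')(q, F) = Add(F, 22) = Add(22, F))
f = Mul(2, Pow(7157, Rational(1, 2))) (f = Pow(Add(Pow(-82, 2), Pow(Add(63, 85), 2)), Rational(1, 2)) = Pow(Add(6724, Pow(148, 2)), Rational(1, 2)) = Pow(Add(6724, 21904), Rational(1, 2)) = Pow(28628, Rational(1, 2)) = Mul(2, Pow(7157, Rational(1, 2))) ≈ 169.20)
Add(Add(Function('M')(-50, 41), -7936), f) = Add(Add(Add(22, 41), -7936), Mul(2, Pow(7157, Rational(1, 2)))) = Add(Add(63, -7936), Mul(2, Pow(7157, Rational(1, 2)))) = Add(-7873, Mul(2, Pow(7157, Rational(1, 2))))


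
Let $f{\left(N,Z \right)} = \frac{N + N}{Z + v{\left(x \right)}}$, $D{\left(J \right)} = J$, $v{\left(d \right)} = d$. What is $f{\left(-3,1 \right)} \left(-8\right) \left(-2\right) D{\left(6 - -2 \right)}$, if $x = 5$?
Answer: $-128$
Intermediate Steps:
$f{\left(N,Z \right)} = \frac{2 N}{5 + Z}$ ($f{\left(N,Z \right)} = \frac{N + N}{Z + 5} = \frac{2 N}{5 + Z}$)
$f{\left(-3,1 \right)} \left(-8\right) \left(-2\right) D{\left(6 - -2 \right)} = 2 \left(-3\right) \frac{1}{5 + 1} \left(-8\right) \left(-2\right) \left(6 - -2\right) = 2 \left(-3\right) \frac{1}{6} \left(-8\right) \left(-2\right) \left(6 + 2\right) = 2 \left(-3\right) \frac{1}{6} \left(-8\right) \left(-2\right) 8 = \left(-1\right) \left(-8\right) \left(-2\right) 8 = 8 \left(-2\right) 8 = \left(-16\right) 8 = -128$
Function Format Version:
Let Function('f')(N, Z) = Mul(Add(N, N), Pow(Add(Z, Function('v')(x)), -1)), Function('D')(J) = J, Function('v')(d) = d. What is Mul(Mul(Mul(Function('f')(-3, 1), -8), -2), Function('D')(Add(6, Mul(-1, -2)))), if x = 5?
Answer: -128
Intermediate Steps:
Function('f')(N, Z) = Mul(2, N, Pow(Add(5, Z), -1)) (Function('f')(N, Z) = Mul(Add(N, N), Pow(Add(Z, 5), -1)) = Mul(Mul(2, N), Pow(Add(5, Z), -1)) = Mul(2, N, Pow(Add(5, Z), -1)))
Mul(Mul(Mul(Function('f')(-3, 1), -8), -2), Function('D')(Add(6, Mul(-1, -2)))) = Mul(Mul(Mul(Mul(2, -3, Pow(Add(5, 1), -1)), -8), -2), Add(6, Mul(-1, -2))) = Mul(Mul(Mul(Mul(2, -3, Pow(6, -1)), -8), -2), Add(6, 2)) = Mul(Mul(Mul(Mul(2, -3, Rational(1, 6)), -8), -2), 8) = Mul(Mul(Mul(-1, -8), -2), 8) = Mul(Mul(8, -2), 8) = Mul(-16, 8) = -128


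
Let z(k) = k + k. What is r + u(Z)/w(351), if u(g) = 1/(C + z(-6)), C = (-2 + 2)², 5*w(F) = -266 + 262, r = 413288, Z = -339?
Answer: 19837829/48 ≈ 4.1329e+5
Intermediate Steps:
z(k) = 2*k
w(F) = -⅘ (w(F) = (-266 + 262)/5 = (⅕)*(-4) = -⅘)
C = 0 (C = 0² = 0)
u(g) = -1/12 (u(g) = 1/(0 + 2*(-6)) = 1/(0 - 12) = 1/(-12) = -1/12)
r + u(Z)/w(351) = 413288 - 1/(12*(-⅘)) = 413288 - 1/12*(-5/4) = 413288 + 5/48 = 19837829/48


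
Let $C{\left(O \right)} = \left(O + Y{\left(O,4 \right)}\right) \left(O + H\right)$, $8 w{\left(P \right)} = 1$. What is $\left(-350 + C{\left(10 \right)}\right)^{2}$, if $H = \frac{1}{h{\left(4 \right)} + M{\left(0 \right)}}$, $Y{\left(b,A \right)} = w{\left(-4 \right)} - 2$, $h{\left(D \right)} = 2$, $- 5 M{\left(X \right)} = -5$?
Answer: $\frac{40768225}{576} \approx 70778.0$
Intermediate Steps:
$M{\left(X \right)} = 1$ ($M{\left(X \right)} = \left(- \frac{1}{5}\right) \left(-5\right) = 1$)
$w{\left(P \right)} = \frac{1}{8}$ ($w{\left(P \right)} = \frac{1}{8} \cdot 1 = \frac{1}{8}$)
$Y{\left(b,A \right)} = - \frac{15}{8}$ ($Y{\left(b,A \right)} = \frac{1}{8} - 2 = - \frac{15}{8}$)
$H = \frac{1}{3}$ ($H = \frac{1}{2 + 1} = \frac{1}{3} \approx 0.33333$)
$C{\left(O \right)} = \left(- \frac{15}{8} + O\right) \left(\frac{1}{3} + O\right)$ ($C{\left(O \right)} = \left(O - \frac{15}{8}\right) \left(O + \frac{1}{3}\right) = \left(- \frac{15}{8} + O\right) \left(\frac{1}{3} + O\right)$)
$\left(-350 + C{\left(10 \right)}\right)^{2} = \left(-350 - \left(\frac{385}{24} - 100\right)\right)^{2} = \left(-350 - - \frac{2015}{24}\right)^{2} = \left(-350 + \frac{2015}{24}\right)^{2} = \left(- \frac{6385}{24}\right)^{2} = \frac{40768225}{576}$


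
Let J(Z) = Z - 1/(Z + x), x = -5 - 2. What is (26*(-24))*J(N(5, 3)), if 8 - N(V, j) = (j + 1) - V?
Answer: -5304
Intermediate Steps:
x = -7
N(V, j) = 7 + V - j (N(V, j) = 8 - ((j + 1) - V) = 8 - ((1 + j) - V) = 8 - (1 + j - V) = 8 + (-1 + V - j) = 7 + V - j)
J(Z) = Z - 1/(-7 + Z) (J(Z) = Z - 1/(Z - 7) = Z - 1/(-7 + Z))
(26*(-24))*J(N(5, 3)) = (26*(-24))*((-1 + (7 + 5 - 1*3)² - 7*(7 + 5 - 1*3))/(-7 + (7 + 5 - 1*3))) = -624*(-1 + (7 + 5 - 3)² - 7*(7 + 5 - 3))/(-7 + (7 + 5 - 3)) = -624*(-1 + 9² - 7*9)/(-7 + 9) = -624*(-1 + 81 - 63)/2 = -312*17 = -624*17/2 = -5304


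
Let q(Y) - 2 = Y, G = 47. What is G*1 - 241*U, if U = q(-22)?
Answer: 4867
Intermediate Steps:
q(Y) = 2 + Y
U = -20 (U = 2 - 22 = -20)
G*1 - 241*U = 47*1 - 241*(-20) = 47 + 4820 = 4867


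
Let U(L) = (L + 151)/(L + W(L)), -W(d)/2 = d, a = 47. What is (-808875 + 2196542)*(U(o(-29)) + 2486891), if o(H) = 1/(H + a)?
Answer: 3447203506724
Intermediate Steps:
W(d) = -2*d
o(H) = 1/(47 + H) (o(H) = 1/(H + 47) = 1/(47 + H))
U(L) = -(151 + L)/L (U(L) = (L + 151)/(L - 2*L) = (151 + L)/((-L)) = (151 + L)*(-1/L) = -(151 + L)/L)
(-808875 + 2196542)*(U(o(-29)) + 2486891) = (-808875 + 2196542)*((-151 - 1/(47 - 29))/(1/(47 - 29)) + 2486891) = 1387667*((-151 - 1/18)/(1/18) + 2486891) = 1387667*((-151 - 1*1/18)/(1/18) + 2486891) = 1387667*(18*(-151 - 1/18) + 2486891) = 1387667*(18*(-2719/18) + 2486891) = 1387667*(-2719 + 2486891) = 1387667*2484172 = 3447203506724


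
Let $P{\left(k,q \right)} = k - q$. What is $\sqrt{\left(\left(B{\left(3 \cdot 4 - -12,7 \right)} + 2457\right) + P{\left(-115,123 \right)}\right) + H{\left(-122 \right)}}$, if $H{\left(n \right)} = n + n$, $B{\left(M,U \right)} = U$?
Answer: $\sqrt{1982} \approx 44.52$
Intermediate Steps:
$H{\left(n \right)} = 2 n$
$\sqrt{\left(\left(B{\left(3 \cdot 4 - -12,7 \right)} + 2457\right) + P{\left(-115,123 \right)}\right) + H{\left(-122 \right)}} = \sqrt{\left(\left(7 + 2457\right) - 238\right) + 2 \left(-122\right)} = \sqrt{\left(2464 - 238\right) - 244} = \sqrt{2226 - 244} = \sqrt{1982}$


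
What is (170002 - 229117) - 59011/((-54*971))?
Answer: -3099576899/52434 ≈ -59114.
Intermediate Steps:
(170002 - 229117) - 59011/((-54*971)) = -59115 - 59011/(-52434) = -59115 - 59011*(-1/52434) = -59115 + 59011/52434 = -3099576899/52434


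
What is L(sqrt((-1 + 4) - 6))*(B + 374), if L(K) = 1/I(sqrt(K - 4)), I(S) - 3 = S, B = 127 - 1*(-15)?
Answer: 516/(3 + sqrt(-4 + I*sqrt(3))) ≈ 111.1 - 66.343*I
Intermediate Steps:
B = 142 (B = 127 + 15 = 142)
I(S) = 3 + S
L(K) = 1/(3 + sqrt(-4 + K)) (L(K) = 1/(3 + sqrt(K - 4)) = 1/(3 + sqrt(-4 + K)))
L(sqrt((-1 + 4) - 6))*(B + 374) = (142 + 374)/(3 + sqrt(-4 + sqrt((-1 + 4) - 6))) = 516/(3 + sqrt(-4 + sqrt(3 - 6))) = 516/(3 + sqrt(-4 + sqrt(-3))) = 516/(3 + sqrt(-4 + I*sqrt(3)))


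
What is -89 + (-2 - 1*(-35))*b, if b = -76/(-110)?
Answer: -331/5 ≈ -66.200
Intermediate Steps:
b = 38/55 (b = -76*(-1/110) = 38/55 ≈ 0.69091)
-89 + (-2 - 1*(-35))*b = -89 + (-2 - 1*(-35))*(38/55) = -89 + (-2 + 35)*(38/55) = -89 + 33*(38/55) = -89 + 114/5 = -331/5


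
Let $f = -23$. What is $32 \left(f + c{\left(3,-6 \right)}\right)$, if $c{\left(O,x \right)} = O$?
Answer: $-640$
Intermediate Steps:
$32 \left(f + c{\left(3,-6 \right)}\right) = 32 \left(-23 + 3\right) = 32 \left(-20\right) = -640$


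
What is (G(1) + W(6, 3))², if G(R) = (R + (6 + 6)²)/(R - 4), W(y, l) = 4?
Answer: 17689/9 ≈ 1965.4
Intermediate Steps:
G(R) = (144 + R)/(-4 + R) (G(R) = (R + 12²)/(-4 + R) = (R + 144)/(-4 + R) = (144 + R)/(-4 + R))
(G(1) + W(6, 3))² = ((144 + 1)/(-4 + 1) + 4)² = (145/(-3) + 4)² = (-⅓*145 + 4)² = (-145/3 + 4)² = (-133/3)² = 17689/9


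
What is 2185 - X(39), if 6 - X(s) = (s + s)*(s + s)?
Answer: 8263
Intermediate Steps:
X(s) = 6 - 4*s² (X(s) = 6 - (s + s)*(s + s) = 6 - 2*s*2*s = 6 - 4*s²)
2185 - X(39) = 2185 - (6 - 4*39²) = 2185 - (6 - 4*1521) = 2185 - (6 - 6084) = 2185 - 1*(-6078) = 2185 + 6078 = 8263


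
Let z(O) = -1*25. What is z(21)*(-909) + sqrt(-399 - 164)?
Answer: 22725 + I*sqrt(563) ≈ 22725.0 + 23.728*I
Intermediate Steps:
z(O) = -25
z(21)*(-909) + sqrt(-399 - 164) = -25*(-909) + sqrt(-399 - 164) = 22725 + sqrt(-563) = 22725 + I*sqrt(563)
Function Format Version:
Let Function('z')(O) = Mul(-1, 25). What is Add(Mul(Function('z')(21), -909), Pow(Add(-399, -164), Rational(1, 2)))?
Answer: Add(22725, Mul(I, Pow(563, Rational(1, 2)))) ≈ Add(22725., Mul(23.728, I))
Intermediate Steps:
Function('z')(O) = -25
Add(Mul(Function('z')(21), -909), Pow(Add(-399, -164), Rational(1, 2))) = Add(Mul(-25, -909), Pow(Add(-399, -164), Rational(1, 2))) = Add(22725, Pow(-563, Rational(1, 2))) = Add(22725, Mul(I, Pow(563, Rational(1, 2))))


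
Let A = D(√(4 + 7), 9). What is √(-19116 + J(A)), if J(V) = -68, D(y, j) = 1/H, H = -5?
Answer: 4*I*√1199 ≈ 138.51*I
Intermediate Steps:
D(y, j) = -⅕ (D(y, j) = 1/(-5) = -⅕)
A = -⅕ ≈ -0.20000
√(-19116 + J(A)) = √(-19116 - 68) = √(-19184) = 4*I*√1199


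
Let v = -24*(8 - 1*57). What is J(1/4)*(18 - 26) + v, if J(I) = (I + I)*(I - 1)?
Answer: 1179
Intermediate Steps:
v = 1176 (v = -24*(8 - 57) = -24*(-49) = 1176)
J(I) = 2*I*(-1 + I) (J(I) = (2*I)*(-1 + I) = 2*I*(-1 + I))
J(1/4)*(18 - 26) + v = (2*(-1 + 1/4)/4)*(18 - 26) + 1176 = (2*(1/4)*(-1 + 1/4))*(-8) + 1176 = (2*(1/4)*(-3/4))*(-8) + 1176 = -3/8*(-8) + 1176 = 3 + 1176 = 1179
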